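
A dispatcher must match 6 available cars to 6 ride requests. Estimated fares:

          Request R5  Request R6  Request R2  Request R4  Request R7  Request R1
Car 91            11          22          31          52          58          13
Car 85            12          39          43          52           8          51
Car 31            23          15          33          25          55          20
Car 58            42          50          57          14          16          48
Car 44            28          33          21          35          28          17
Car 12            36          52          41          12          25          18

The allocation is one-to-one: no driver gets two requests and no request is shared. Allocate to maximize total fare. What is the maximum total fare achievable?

This is a one-to-one assignment (maximum-weight bipartite matching).
Optimal: Car 91→Request R4 ($52), Car 85→Request R1 ($51), Car 31→Request R7 ($55), Car 58→Request R2 ($57), Car 44→Request R5 ($28), Car 12→Request R6 ($52) — total 52+51+55+57+28+52 = $295.
Max-entry greedy (repeatedly take the single best remaining cell) gives $267, worse by 28.
Swapping Car 58↔Car 12 (Car 58→Request R6 $50, Car 12→Request R2 $41) loses 18.
Checked against all permutations: $295 is optimal.

Max total: $295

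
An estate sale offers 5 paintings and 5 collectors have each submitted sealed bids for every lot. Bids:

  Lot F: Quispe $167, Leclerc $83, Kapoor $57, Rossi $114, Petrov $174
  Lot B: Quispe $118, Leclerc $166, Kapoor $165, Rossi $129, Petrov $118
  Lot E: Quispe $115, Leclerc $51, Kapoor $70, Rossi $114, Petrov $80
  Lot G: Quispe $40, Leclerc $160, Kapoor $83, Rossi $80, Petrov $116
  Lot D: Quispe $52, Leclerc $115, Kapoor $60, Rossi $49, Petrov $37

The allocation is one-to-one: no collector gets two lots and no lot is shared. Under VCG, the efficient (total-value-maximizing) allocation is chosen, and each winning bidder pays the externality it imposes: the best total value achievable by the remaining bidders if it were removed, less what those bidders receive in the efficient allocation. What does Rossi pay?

Rossi pays $51.

Efficient allocation: Quispe→Lot F ($167), Leclerc→Lot D ($115), Kapoor→Lot B ($165), Rossi→Lot E ($114), Petrov→Lot G ($116); total welfare W = $677.
Rossi receives Lot E at value $114, so the others get W − 114 = $563.
Without Rossi: best allocation of the remaining 4 bidders over all 5 lots is Quispe→Lot E ($115), Leclerc→Lot G ($160), Kapoor→Lot B ($165), Petrov→Lot F ($174), total $614.
VCG payment = (others' best without Rossi) − (others' welfare with Rossi) = 614 − 563 = $51.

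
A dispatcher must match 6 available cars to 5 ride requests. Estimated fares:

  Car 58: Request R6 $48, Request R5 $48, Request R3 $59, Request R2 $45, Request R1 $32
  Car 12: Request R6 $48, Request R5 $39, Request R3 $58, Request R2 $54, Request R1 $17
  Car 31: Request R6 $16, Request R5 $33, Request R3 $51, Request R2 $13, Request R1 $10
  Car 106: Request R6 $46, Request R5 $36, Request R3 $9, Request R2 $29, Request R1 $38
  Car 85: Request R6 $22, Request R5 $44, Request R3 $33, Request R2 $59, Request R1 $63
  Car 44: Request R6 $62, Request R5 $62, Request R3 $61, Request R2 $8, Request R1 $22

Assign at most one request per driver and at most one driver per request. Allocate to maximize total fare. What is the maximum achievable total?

Treat this as an assignment problem: match each driver to one request.
Optimal: Car 106→Request R6 ($46), Car 44→Request R5 ($62), Car 58→Request R3 ($59), Car 12→Request R2 ($54), Car 85→Request R1 ($63) — total 46+62+59+54+63 = $284.
Column-greedy (each request in turn goes to its best remaining driver) gives $265, worse by 19.
Next-best assignment: Car 58→Request R6, Car 44→Request R5, Car 31→Request R3, Car 12→Request R2, Car 85→Request R1 = $278.
Every other assignment is strictly worse.

Maximum total: $284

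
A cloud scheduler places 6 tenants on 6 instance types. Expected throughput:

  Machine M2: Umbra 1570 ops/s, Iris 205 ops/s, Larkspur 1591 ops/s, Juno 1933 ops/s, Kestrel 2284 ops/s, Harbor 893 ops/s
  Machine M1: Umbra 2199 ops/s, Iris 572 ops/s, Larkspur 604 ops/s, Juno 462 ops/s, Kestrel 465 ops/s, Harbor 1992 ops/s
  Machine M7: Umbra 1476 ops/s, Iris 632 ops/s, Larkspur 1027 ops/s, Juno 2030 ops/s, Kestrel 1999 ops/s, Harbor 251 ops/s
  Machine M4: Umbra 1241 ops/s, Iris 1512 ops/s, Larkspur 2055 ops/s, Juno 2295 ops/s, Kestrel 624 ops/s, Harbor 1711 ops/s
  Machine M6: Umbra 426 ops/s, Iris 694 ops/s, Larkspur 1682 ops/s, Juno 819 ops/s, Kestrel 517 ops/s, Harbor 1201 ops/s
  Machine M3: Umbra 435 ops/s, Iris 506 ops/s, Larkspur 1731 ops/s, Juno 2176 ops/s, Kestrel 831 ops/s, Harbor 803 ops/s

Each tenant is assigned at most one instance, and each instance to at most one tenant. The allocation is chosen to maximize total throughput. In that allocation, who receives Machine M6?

Larkspur receives Machine M6.

Optimal: Umbra→Machine M7 (1476 ops/s), Iris→Machine M4 (1512 ops/s), Larkspur→Machine M6 (1682 ops/s), Juno→Machine M3 (2176 ops/s), Kestrel→Machine M2 (2284 ops/s), Harbor→Machine M1 (1992 ops/s) — total 1476+1512+1682+2176+2284+1992 = 11122 ops/s.
Row-greedy (each tenant in turn takes its best remaining instance) gives 10957 ops/s, worse by 165.
Next-best assignment: Umbra→Machine M1, Iris→Machine M4, Larkspur→Machine M3, Juno→Machine M7, Kestrel→Machine M2, Harbor→Machine M6 = 10957 ops/s.
Larkspur's own top instance is Machine M4 (2055 ops/s), but forcing Larkspur→Machine M4 and reassigning the rest optimally gives only 10677 ops/s — worse by 445.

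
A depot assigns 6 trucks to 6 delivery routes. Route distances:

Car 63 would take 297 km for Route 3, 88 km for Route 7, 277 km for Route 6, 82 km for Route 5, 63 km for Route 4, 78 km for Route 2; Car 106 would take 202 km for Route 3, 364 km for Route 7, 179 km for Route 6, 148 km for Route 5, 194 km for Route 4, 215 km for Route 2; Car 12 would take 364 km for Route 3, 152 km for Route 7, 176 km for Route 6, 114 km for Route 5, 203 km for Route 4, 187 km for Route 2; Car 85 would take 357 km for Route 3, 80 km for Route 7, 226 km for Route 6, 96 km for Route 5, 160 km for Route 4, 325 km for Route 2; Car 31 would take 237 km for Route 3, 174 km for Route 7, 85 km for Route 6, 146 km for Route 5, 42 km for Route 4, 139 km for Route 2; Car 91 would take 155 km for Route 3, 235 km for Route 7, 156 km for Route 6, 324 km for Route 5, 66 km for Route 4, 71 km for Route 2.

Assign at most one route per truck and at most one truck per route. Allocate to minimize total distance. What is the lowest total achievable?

Optimal: Car 63→Route 4 (63 km), Car 106→Route 3 (202 km), Car 12→Route 5 (114 km), Car 85→Route 7 (80 km), Car 31→Route 6 (85 km), Car 91→Route 2 (71 km) — total 63+202+114+80+85+71 = 615 km.
Column-greedy (each route in turn goes to its cheapest remaining truck) gives 783 km, worse by 168.
Next-best assignment: Car 63→Route 2, Car 106→Route 3, Car 12→Route 5, Car 85→Route 7, Car 31→Route 6, Car 91→Route 4 = 625 km.

Minimum total: 615 km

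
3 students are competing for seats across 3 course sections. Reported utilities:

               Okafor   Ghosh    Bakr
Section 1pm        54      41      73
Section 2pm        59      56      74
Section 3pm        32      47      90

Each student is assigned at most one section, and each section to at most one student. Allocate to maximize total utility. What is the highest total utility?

Max total: 200 points

Optimal: Okafor→Section 1pm (54 points), Ghosh→Section 2pm (56 points), Bakr→Section 3pm (90 points) — total 54+56+90 = 200 points.
Row-greedy (each student in turn takes its best remaining section) gives 179 points, worse by 21.
Swapping Bakr↔Okafor (Bakr→Section 1pm 73 points, Okafor→Section 3pm 32 points) loses 39.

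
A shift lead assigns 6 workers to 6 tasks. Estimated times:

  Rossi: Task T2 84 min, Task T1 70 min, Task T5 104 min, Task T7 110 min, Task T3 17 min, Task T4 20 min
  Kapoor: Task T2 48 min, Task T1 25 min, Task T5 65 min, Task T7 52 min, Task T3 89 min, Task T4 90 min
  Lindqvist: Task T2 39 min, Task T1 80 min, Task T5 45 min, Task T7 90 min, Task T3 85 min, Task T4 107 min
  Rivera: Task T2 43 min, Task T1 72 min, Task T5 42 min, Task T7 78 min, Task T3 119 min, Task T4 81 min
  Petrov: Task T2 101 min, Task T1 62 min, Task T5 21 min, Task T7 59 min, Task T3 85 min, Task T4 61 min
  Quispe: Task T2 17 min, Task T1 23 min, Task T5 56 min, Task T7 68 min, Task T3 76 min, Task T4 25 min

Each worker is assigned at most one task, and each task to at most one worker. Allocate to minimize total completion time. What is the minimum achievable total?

Min total: 205 min

This is the linear assignment problem.
Optimal: Rossi→Task T3 (17 min), Kapoor→Task T1 (25 min), Lindqvist→Task T2 (39 min), Rivera→Task T7 (78 min), Petrov→Task T5 (21 min), Quispe→Task T4 (25 min) — total 17+25+39+78+21+25 = 205 min.
Row-greedy (each worker in turn takes its cheapest remaining task) gives 207 min, worse by 2.
Every other assignment is strictly worse.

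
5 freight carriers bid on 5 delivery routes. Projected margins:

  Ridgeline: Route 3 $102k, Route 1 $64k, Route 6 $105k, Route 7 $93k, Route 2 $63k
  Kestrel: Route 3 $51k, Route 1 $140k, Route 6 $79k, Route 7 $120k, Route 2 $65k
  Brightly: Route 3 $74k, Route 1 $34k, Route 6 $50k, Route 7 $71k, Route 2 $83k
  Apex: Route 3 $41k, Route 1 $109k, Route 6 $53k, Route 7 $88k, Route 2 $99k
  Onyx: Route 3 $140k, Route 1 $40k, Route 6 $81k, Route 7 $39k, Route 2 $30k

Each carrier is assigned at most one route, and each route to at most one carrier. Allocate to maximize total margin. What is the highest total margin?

Optimal: Ridgeline→Route 6 ($105k), Kestrel→Route 7 ($120k), Brightly→Route 2 ($83k), Apex→Route 1 ($109k), Onyx→Route 3 ($140k) — total 105+120+83+109+140 = $557k.
Next-best assignment: Ridgeline→Route 6, Kestrel→Route 1, Brightly→Route 2, Apex→Route 7, Onyx→Route 3 = $556k.
Every other assignment is strictly worse.

Max total: $557k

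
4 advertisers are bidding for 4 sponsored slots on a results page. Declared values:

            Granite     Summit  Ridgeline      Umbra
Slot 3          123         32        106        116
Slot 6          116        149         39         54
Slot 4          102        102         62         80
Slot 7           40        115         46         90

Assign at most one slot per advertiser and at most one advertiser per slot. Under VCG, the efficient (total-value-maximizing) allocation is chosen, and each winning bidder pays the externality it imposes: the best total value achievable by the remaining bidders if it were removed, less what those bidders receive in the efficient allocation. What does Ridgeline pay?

Efficient allocation: Granite→Slot 4 ($102), Summit→Slot 6 ($149), Ridgeline→Slot 3 ($106), Umbra→Slot 7 ($90); total welfare W = $447.
Ridgeline receives Slot 3 at value $106, so the others get W − 106 = $341.
Without Ridgeline: best allocation of the remaining 3 bidders over all 4 slots is Granite→Slot 4 ($102), Summit→Slot 6 ($149), Umbra→Slot 3 ($116), total $367.
VCG payment = (others' best without Ridgeline) − (others' welfare with Ridgeline) = 367 − 341 = $26.

Ridgeline pays $26.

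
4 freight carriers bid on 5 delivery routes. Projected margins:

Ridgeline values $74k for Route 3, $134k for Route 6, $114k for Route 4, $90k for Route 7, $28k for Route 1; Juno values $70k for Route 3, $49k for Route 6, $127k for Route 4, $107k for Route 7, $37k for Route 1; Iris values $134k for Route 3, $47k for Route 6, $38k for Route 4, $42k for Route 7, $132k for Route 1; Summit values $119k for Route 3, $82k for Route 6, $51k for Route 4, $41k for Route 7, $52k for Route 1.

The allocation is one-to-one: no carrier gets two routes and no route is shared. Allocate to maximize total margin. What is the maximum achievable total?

Optimal: Ridgeline→Route 6 ($134k), Juno→Route 4 ($127k), Iris→Route 1 ($132k), Summit→Route 3 ($119k) — total 134+127+132+119 = $512k.
Max-entry greedy (repeatedly take the single best remaining cell) gives $447k, worse by 65.
Every other assignment is strictly worse.

Maximum total: $512k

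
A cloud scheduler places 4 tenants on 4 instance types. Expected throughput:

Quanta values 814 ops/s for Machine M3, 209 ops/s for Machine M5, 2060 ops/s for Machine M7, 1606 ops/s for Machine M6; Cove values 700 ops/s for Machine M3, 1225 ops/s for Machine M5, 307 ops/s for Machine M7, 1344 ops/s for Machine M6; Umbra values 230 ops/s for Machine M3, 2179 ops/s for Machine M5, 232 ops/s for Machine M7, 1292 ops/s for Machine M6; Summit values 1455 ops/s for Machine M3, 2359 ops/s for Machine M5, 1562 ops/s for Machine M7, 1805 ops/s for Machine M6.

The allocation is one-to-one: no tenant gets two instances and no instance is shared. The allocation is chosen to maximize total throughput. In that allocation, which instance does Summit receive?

Summit receives Machine M3.

Optimal: Quanta→Machine M7 (2060 ops/s), Cove→Machine M6 (1344 ops/s), Umbra→Machine M5 (2179 ops/s), Summit→Machine M3 (1455 ops/s) — total 2060+1344+2179+1455 = 7038 ops/s.
Max-entry greedy (repeatedly take the single best remaining cell) gives 5993 ops/s, worse by 1045.
Next-best assignment: Quanta→Machine M7, Cove→Machine M3, Umbra→Machine M5, Summit→Machine M6 = 6744 ops/s.
Swapping Quanta↔Cove (Quanta→Machine M6 1606 ops/s, Cove→Machine M7 307 ops/s) loses 1491.
Summit's own top instance is Machine M5 (2359 ops/s), but forcing Summit→Machine M5 and reassigning the rest optimally gives only 6411 ops/s — worse by 627.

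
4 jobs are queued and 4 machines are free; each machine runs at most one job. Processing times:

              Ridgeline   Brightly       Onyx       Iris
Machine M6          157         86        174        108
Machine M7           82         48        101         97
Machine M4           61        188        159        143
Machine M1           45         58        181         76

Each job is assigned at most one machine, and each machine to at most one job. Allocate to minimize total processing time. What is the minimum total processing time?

Min total: 324 min

Optimal: Ridgeline→Machine M4 (61 min), Brightly→Machine M6 (86 min), Onyx→Machine M7 (101 min), Iris→Machine M1 (76 min) — total 61+86+101+76 = 324 min.
Row-greedy (each job in turn takes its cheapest remaining machine) gives 360 min, worse by 36.
Checked against all permutations: 324 min is optimal.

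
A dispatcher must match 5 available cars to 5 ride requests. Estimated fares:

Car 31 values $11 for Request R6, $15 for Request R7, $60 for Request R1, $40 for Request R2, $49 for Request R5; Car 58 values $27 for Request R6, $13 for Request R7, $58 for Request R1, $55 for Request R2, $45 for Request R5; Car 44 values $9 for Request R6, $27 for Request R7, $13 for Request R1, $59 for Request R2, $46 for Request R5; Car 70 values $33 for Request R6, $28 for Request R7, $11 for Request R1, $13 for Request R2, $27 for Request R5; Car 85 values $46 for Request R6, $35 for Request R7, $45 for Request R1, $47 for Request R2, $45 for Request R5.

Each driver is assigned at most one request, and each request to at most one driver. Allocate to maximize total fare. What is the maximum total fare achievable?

Max total: $240

Optimal: Car 31→Request R5 ($49), Car 58→Request R1 ($58), Car 44→Request R2 ($59), Car 70→Request R7 ($28), Car 85→Request R6 ($46) — total 49+58+59+28+46 = $240.
Max-entry greedy (repeatedly take the single best remaining cell) gives $238, worse by 2.
Swapping Car 70↔Car 85 (Car 70→Request R6 $33, Car 85→Request R7 $35) loses 6.
Checked against all permutations: $240 is optimal.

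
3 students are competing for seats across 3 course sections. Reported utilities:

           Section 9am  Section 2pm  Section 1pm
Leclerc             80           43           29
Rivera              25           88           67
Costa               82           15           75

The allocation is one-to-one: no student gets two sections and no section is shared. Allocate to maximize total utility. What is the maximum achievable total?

This is a one-to-one assignment (maximum-weight bipartite matching).
Optimal: Leclerc→Section 9am (80 points), Rivera→Section 2pm (88 points), Costa→Section 1pm (75 points) — total 80+88+75 = 243 points.
Swapping Rivera↔Leclerc (Rivera→Section 9am 25 points, Leclerc→Section 2pm 43 points) loses 100.

Max total: 243 points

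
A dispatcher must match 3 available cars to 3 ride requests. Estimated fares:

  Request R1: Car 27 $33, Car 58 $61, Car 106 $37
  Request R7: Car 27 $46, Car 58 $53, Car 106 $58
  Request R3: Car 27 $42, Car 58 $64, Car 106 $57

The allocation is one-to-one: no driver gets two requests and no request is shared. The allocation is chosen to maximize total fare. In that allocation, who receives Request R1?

Car 58 receives Request R1.

Optimal: Car 27→Request R7 ($46), Car 58→Request R1 ($61), Car 106→Request R3 ($57) — total 46+61+57 = $164.
Column-greedy (each request in turn goes to its best remaining driver) gives $161, worse by 3.
Car 58's own top request is Request R3 ($64), but forcing Car 58→Request R3 and reassigning the rest optimally gives only $155 — worse by 9.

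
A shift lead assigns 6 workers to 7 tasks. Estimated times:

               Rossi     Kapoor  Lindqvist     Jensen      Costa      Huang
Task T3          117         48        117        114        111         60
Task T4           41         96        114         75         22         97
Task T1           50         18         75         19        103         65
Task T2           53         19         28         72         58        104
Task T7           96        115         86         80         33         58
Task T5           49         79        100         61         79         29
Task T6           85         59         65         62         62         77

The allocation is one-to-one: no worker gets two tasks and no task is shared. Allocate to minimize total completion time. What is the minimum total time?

Optimal: Rossi→Task T4 (41 min), Kapoor→Task T3 (48 min), Lindqvist→Task T2 (28 min), Jensen→Task T1 (19 min), Costa→Task T7 (33 min), Huang→Task T5 (29 min) — total 41+48+28+19+33+29 = 198 min.
Min-entry greedy (repeatedly take the single cheapest remaining cell) gives 255 min, worse by 57.
Next-best assignment: Rossi→Task T4, Kapoor→Task T2, Lindqvist→Task T6, Jensen→Task T1, Costa→Task T7, Huang→Task T5 = 206 min.
Swapping Jensen↔Kapoor (Jensen→Task T3 114 min, Kapoor→Task T1 18 min) adds 65.

Minimum total: 198 min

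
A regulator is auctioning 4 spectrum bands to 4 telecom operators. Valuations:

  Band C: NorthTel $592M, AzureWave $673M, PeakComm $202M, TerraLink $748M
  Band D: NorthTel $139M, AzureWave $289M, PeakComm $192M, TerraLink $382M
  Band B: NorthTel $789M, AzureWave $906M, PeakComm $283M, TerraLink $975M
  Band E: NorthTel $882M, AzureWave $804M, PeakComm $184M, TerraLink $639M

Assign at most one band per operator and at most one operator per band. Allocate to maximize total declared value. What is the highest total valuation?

Optimal: NorthTel→Band E ($882M), AzureWave→Band B ($906M), PeakComm→Band D ($192M), TerraLink→Band C ($748M) — total 882+906+192+748 = $2728M.
Column-greedy (each band in turn goes to its best remaining operator) gives $2010M, worse by 718.
Swapping AzureWave↔NorthTel (AzureWave→Band E $804M, NorthTel→Band B $789M) loses 195.

Max total: $2728M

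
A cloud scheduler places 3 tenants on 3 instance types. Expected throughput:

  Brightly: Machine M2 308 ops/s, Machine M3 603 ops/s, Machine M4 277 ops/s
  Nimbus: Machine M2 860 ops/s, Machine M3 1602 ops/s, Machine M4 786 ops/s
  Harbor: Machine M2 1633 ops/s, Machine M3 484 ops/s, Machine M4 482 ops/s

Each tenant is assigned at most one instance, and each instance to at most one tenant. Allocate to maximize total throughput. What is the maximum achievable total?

Max total: 3512 ops/s

Optimal: Brightly→Machine M4 (277 ops/s), Nimbus→Machine M3 (1602 ops/s), Harbor→Machine M2 (1633 ops/s) — total 277+1602+1633 = 3512 ops/s.
Row-greedy (each tenant in turn takes its best remaining instance) gives 1945 ops/s, worse by 1567.
Next-best assignment: Brightly→Machine M3, Nimbus→Machine M4, Harbor→Machine M2 = 3022 ops/s.
Swapping Brightly↔Harbor (Brightly→Machine M2 308 ops/s, Harbor→Machine M4 482 ops/s) loses 1120.
Checked against all permutations: 3512 ops/s is optimal.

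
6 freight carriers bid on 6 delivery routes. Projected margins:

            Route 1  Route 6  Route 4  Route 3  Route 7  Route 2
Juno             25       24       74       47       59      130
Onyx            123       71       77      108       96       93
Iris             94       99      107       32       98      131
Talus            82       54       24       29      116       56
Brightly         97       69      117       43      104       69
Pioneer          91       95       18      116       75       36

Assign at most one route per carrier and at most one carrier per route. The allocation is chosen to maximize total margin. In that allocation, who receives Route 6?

Iris receives Route 6.

Optimal: Juno→Route 2 ($130k), Onyx→Route 1 ($123k), Iris→Route 6 ($99k), Talus→Route 7 ($116k), Brightly→Route 4 ($117k), Pioneer→Route 3 ($116k) — total 130+123+99+116+117+116 = $701k.
Row-greedy (each carrier in turn takes its best remaining route) gives $661k, worse by 40.
Next-best assignment: Juno→Route 2, Onyx→Route 1, Iris→Route 4, Talus→Route 7, Brightly→Route 6, Pioneer→Route 3 = $661k.
No other one-to-one assignment exceeds $701k.
Iris's own top route is Route 2 ($131k), but forcing Iris→Route 2 and reassigning the rest optimally gives only $629k — worse by 72.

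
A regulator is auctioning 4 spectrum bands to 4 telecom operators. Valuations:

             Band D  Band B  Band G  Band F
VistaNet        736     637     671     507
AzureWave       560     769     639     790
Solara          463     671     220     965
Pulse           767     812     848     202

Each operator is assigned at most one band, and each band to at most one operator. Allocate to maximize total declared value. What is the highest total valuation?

This is the linear assignment problem.
Optimal: VistaNet→Band D ($736M), AzureWave→Band B ($769M), Solara→Band F ($965M), Pulse→Band G ($848M) — total 736+769+965+848 = $3318M.
Row-greedy (each operator in turn takes its best remaining band) gives $3045M, worse by 273.

Maximum total: $3318M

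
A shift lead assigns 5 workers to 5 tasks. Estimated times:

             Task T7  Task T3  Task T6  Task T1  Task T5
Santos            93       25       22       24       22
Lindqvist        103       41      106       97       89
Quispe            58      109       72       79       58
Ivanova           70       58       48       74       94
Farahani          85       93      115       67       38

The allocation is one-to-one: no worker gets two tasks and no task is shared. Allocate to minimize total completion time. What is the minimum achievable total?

Optimal: Santos→Task T1 (24 min), Lindqvist→Task T3 (41 min), Quispe→Task T7 (58 min), Ivanova→Task T6 (48 min), Farahani→Task T5 (38 min) — total 24+41+58+48+38 = 209 min.
Column-greedy (each task in turn goes to its cheapest remaining worker) gives 287 min, worse by 78.
Next-best assignment: Santos→Task T6, Lindqvist→Task T3, Quispe→Task T7, Ivanova→Task T1, Farahani→Task T5 = 233 min.
No other one-to-one assignment undercuts 209 min.

Minimum total: 209 min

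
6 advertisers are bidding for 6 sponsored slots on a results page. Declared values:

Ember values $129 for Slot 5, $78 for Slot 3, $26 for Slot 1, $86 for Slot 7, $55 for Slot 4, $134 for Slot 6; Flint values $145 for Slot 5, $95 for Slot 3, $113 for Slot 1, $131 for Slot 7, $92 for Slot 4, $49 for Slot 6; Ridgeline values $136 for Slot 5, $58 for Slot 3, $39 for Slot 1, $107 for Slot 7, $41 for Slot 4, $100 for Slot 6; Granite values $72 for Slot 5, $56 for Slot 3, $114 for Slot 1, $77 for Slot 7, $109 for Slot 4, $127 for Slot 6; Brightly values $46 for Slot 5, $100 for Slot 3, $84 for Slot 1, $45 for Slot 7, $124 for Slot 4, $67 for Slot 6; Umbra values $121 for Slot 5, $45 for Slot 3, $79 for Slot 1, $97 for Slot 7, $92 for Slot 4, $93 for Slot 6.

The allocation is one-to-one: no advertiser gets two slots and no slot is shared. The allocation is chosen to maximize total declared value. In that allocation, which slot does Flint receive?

Flint receives Slot 7.

Optimal: Ember→Slot 6 ($134), Flint→Slot 7 ($131), Ridgeline→Slot 5 ($136), Granite→Slot 1 ($114), Brightly→Slot 3 ($100), Umbra→Slot 4 ($92) — total 134+131+136+114+100+92 = $707.
Next-best assignment: Ember→Slot 6, Flint→Slot 3, Ridgeline→Slot 5, Granite→Slot 1, Brightly→Slot 4, Umbra→Slot 7 = $700.
Checked against all permutations: $707 is optimal.
Flint's own top slot is Slot 5 ($145), but forcing Flint→Slot 5 and reassigning the rest optimally gives only $692 — worse by 15.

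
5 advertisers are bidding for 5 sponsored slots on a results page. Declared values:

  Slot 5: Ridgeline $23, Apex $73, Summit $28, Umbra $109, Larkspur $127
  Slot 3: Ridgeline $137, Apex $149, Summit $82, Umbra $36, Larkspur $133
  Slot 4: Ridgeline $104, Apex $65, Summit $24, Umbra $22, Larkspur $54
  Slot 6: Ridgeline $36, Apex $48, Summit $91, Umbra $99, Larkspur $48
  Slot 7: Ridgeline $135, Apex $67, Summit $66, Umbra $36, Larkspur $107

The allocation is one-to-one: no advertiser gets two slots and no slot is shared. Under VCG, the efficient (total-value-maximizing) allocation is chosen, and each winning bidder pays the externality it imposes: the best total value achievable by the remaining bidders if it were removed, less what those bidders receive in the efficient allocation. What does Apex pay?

Efficient allocation: Ridgeline→Slot 4 ($104), Apex→Slot 3 ($149), Summit→Slot 6 ($91), Umbra→Slot 5 ($109), Larkspur→Slot 7 ($107); total welfare W = $560.
Apex receives Slot 3 at value $149, so the others get W − 149 = $411.
Without Apex: best allocation of the remaining 4 bidders over all 5 slots is Ridgeline→Slot 7 ($135), Summit→Slot 6 ($91), Umbra→Slot 5 ($109), Larkspur→Slot 3 ($133), total $468.
VCG payment = (others' best without Apex) − (others' welfare with Apex) = 468 − 411 = $57.

Apex pays $57.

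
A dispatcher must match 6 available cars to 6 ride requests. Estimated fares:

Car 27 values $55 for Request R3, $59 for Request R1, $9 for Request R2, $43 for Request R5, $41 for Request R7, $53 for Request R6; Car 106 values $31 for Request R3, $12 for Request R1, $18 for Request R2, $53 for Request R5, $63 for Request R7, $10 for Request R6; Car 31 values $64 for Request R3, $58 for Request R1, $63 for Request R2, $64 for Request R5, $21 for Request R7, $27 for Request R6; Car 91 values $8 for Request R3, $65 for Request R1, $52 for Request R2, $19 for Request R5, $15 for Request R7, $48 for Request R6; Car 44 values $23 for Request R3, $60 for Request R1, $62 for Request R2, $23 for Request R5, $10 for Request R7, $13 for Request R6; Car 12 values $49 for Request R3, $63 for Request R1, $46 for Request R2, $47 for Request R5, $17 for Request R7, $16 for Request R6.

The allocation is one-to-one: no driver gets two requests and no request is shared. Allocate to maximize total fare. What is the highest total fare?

Treat this as an assignment problem: match each driver to one request.
Optimal: Car 27→Request R6 ($53), Car 106→Request R7 ($63), Car 31→Request R5 ($64), Car 91→Request R1 ($65), Car 44→Request R2 ($62), Car 12→Request R3 ($49) — total 53+63+64+65+62+49 = $356.
Row-greedy (each driver in turn takes its best remaining request) gives $277, worse by 79.

Max total: $356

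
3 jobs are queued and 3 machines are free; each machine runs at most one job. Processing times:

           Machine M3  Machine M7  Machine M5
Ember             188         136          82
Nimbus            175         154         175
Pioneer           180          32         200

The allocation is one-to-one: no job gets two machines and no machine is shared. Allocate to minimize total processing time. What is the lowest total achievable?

Minimum total: 289 min

This is the linear assignment problem.
Optimal: Ember→Machine M5 (82 min), Nimbus→Machine M3 (175 min), Pioneer→Machine M7 (32 min) — total 82+175+32 = 289 min.
Row-greedy (each job in turn takes its cheapest remaining machine) gives 416 min, worse by 127.
Next-best assignment: Ember→Machine M3, Nimbus→Machine M5, Pioneer→Machine M7 = 395 min.
Swapping Pioneer↔Ember (Pioneer→Machine M5 200 min, Ember→Machine M7 136 min) adds 222.
Checked against all permutations: 289 min is optimal.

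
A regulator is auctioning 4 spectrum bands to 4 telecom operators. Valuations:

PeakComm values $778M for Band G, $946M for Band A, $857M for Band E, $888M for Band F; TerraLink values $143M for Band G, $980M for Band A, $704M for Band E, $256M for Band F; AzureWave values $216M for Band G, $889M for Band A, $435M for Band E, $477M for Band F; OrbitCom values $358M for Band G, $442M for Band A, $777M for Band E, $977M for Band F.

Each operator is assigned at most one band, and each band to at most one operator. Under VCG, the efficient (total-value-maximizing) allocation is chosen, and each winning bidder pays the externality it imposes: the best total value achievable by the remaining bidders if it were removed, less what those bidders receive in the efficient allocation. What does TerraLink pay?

Efficient allocation: PeakComm→Band G ($778M), TerraLink→Band E ($704M), AzureWave→Band A ($889M), OrbitCom→Band F ($977M); total welfare W = $3348M.
TerraLink receives Band E at value $704M, so the others get W − 704 = $2644M.
Without TerraLink: best allocation of the remaining 3 bidders over all 4 bands is PeakComm→Band E ($857M), AzureWave→Band A ($889M), OrbitCom→Band F ($977M), total $2723M.
VCG payment = (others' best without TerraLink) − (others' welfare with TerraLink) = 2723 − 2644 = $79M.

TerraLink pays $79M.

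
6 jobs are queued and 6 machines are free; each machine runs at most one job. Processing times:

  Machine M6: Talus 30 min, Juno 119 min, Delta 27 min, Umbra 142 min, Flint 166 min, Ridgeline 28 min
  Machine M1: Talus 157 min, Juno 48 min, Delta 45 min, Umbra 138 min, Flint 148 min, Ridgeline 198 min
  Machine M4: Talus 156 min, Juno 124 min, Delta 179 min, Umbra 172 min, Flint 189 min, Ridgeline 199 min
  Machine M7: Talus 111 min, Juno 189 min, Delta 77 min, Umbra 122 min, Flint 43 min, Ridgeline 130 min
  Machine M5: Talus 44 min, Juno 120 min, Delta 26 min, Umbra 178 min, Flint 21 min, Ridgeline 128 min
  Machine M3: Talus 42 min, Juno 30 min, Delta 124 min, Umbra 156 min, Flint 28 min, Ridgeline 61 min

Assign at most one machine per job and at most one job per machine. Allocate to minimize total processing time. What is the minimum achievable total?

This is a one-to-one assignment (minimum-cost bipartite matching).
Optimal: Talus→Machine M3 (42 min), Juno→Machine M1 (48 min), Delta→Machine M5 (26 min), Umbra→Machine M4 (172 min), Flint→Machine M7 (43 min), Ridgeline→Machine M6 (28 min) — total 42+48+26+172+43+28 = 359 min.
Row-greedy (each job in turn takes its cheapest remaining machine) gives 555 min, worse by 196.
Swapping Talus↔Juno (Talus→Machine M1 157 min, Juno→Machine M3 30 min) adds 97.
Every other assignment is strictly worse.

Minimum total: 359 min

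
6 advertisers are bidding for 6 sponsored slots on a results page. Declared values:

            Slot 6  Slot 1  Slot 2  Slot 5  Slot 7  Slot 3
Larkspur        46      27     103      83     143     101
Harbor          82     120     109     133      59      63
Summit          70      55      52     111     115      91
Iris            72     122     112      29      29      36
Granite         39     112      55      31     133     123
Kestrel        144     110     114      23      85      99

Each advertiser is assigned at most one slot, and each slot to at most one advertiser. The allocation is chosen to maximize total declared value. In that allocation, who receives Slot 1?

This is a one-to-one assignment (maximum-weight bipartite matching).
Optimal: Larkspur→Slot 7 ($143), Harbor→Slot 1 ($120), Summit→Slot 5 ($111), Iris→Slot 2 ($112), Granite→Slot 3 ($123), Kestrel→Slot 6 ($144) — total 143+120+111+112+123+144 = $753.
Row-greedy (each advertiser in turn takes its best remaining slot) gives $688, worse by 65.
Next-best assignment: Larkspur→Slot 7, Harbor→Slot 2, Summit→Slot 5, Iris→Slot 1, Granite→Slot 3, Kestrel→Slot 6 = $752.
No other one-to-one assignment exceeds $753.
Harbor's own top slot is Slot 5 ($133), but forcing Harbor→Slot 5 and reassigning the rest optimally gives only $740 — worse by 13.

Harbor receives Slot 1.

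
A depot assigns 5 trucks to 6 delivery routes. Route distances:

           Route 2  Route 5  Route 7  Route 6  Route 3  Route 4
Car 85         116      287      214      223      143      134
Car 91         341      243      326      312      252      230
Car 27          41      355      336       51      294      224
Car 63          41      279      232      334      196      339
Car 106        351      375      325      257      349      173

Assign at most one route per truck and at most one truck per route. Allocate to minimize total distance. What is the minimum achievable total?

Minimum total: 651 km

Optimal: Car 85→Route 3 (143 km), Car 91→Route 5 (243 km), Car 27→Route 6 (51 km), Car 63→Route 2 (41 km), Car 106→Route 4 (173 km) — total 143+243+51+41+173 = 651 km.
Column-greedy (each route in turn goes to its cheapest remaining truck) gives 951 km, worse by 300.
Swapping Car 85↔Car 27 (Car 85→Route 6 223 km, Car 27→Route 3 294 km) adds 323.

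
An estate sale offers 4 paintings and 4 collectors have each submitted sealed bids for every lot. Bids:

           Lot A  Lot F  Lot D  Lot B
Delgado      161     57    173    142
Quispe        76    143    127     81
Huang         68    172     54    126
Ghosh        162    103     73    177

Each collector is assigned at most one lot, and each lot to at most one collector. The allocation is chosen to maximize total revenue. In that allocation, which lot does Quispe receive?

Quispe receives Lot D.

Optimal: Delgado→Lot A ($161), Quispe→Lot D ($127), Huang→Lot F ($172), Ghosh→Lot B ($177) — total 161+127+172+177 = $637.
Column-greedy (each lot in turn goes to its best remaining collector) gives $588, worse by 49.
Every other assignment is strictly worse.
Quispe's own top lot is Lot F ($143), but forcing Quispe→Lot F and reassigning the rest optimally gives only $604 — worse by 33.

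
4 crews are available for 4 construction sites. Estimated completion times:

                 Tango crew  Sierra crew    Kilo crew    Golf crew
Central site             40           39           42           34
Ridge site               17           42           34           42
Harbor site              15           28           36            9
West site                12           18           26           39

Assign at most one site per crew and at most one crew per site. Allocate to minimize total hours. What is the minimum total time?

Optimal: Tango crew→Ridge site (17 hours), Sierra crew→West site (18 hours), Kilo crew→Central site (42 hours), Golf crew→Harbor site (9 hours) — total 17+18+42+9 = 86 hours.
Min-entry greedy (repeatedly take the single cheapest remaining cell) gives 94 hours, worse by 8.
Swapping Kilo crew↔Tango crew (Kilo crew→Ridge site 34 hours, Tango crew→Central site 40 hours) adds 15.
Every other assignment is strictly worse.

Minimum total: 86 hours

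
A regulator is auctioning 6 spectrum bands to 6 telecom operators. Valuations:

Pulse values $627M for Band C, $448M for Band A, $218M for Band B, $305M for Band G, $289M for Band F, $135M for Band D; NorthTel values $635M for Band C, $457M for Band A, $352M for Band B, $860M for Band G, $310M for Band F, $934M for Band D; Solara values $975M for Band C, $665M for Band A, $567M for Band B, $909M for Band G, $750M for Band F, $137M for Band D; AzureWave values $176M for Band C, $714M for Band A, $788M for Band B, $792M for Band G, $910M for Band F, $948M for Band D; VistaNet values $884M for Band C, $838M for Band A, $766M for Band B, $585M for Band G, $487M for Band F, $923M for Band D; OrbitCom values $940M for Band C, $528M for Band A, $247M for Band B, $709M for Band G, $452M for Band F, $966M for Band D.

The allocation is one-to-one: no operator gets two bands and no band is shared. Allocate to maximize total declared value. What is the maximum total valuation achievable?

Maximum total: $4925M

Optimal: Pulse→Band A ($448M), NorthTel→Band G ($860M), Solara→Band C ($975M), AzureWave→Band F ($910M), VistaNet→Band B ($766M), OrbitCom→Band D ($966M) — total 448+860+975+910+766+966 = $4925M.
Column-greedy (each band in turn goes to its best remaining operator) gives $4048M, worse by 877.
Checked against all permutations: $4925M is optimal.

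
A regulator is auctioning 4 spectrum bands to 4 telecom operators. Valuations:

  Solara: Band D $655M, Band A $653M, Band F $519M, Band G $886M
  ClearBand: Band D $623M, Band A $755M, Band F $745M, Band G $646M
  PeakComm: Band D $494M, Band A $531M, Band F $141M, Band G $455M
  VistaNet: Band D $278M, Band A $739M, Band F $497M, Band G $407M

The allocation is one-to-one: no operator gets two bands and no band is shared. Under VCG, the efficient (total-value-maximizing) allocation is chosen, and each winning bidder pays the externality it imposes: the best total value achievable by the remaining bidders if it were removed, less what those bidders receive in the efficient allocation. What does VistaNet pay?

VistaNet pays $37M.

Efficient allocation: Solara→Band G ($886M), ClearBand→Band F ($745M), PeakComm→Band D ($494M), VistaNet→Band A ($739M); total welfare W = $2864M.
VistaNet receives Band A at value $739M, so the others get W − 739 = $2125M.
Without VistaNet: best allocation of the remaining 3 bidders over all 4 bands is Solara→Band G ($886M), ClearBand→Band F ($745M), PeakComm→Band A ($531M), total $2162M.
VCG payment = (others' best without VistaNet) − (others' welfare with VistaNet) = 2162 − 2125 = $37M.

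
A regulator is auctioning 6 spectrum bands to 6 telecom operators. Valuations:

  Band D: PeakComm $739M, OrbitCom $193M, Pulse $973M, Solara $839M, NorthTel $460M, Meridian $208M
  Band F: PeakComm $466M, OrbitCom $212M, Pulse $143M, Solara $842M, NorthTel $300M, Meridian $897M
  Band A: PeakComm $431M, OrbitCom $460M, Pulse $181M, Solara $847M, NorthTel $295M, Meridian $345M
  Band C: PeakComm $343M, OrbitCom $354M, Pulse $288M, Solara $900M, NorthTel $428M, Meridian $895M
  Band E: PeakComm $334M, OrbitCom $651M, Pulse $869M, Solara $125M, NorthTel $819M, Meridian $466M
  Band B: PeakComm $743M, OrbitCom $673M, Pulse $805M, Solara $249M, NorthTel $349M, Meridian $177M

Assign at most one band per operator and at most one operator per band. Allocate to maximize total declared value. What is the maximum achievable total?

Optimal: PeakComm→Band B ($743M), OrbitCom→Band A ($460M), Pulse→Band D ($973M), Solara→Band C ($900M), NorthTel→Band E ($819M), Meridian→Band F ($897M) — total 743+460+973+900+819+897 = $4792M.
Column-greedy (each band in turn goes to its best remaining operator) gives $4539M, worse by 253.

Max total: $4792M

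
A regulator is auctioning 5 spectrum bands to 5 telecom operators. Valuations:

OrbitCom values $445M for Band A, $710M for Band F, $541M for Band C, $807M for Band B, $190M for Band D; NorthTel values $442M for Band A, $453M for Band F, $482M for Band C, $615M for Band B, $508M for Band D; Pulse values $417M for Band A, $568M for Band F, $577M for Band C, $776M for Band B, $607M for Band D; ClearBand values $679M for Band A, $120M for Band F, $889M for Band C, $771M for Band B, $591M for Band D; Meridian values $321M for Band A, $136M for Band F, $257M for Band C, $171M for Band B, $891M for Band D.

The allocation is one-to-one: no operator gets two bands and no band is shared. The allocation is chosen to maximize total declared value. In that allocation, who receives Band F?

OrbitCom receives Band F.

This is the linear assignment problem.
Optimal: OrbitCom→Band F ($710M), NorthTel→Band A ($442M), Pulse→Band B ($776M), ClearBand→Band C ($889M), Meridian→Band D ($891M) — total 710+442+776+889+891 = $3708M.
Max-entry greedy (repeatedly take the single best remaining cell) gives $3597M, worse by 111.
Swapping Pulse↔Meridian (Pulse→Band D $607M, Meridian→Band B $171M) loses 889.
OrbitCom's own top band is Band B ($807M), but forcing OrbitCom→Band B and reassigning the rest optimally gives only $3597M — worse by 111.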